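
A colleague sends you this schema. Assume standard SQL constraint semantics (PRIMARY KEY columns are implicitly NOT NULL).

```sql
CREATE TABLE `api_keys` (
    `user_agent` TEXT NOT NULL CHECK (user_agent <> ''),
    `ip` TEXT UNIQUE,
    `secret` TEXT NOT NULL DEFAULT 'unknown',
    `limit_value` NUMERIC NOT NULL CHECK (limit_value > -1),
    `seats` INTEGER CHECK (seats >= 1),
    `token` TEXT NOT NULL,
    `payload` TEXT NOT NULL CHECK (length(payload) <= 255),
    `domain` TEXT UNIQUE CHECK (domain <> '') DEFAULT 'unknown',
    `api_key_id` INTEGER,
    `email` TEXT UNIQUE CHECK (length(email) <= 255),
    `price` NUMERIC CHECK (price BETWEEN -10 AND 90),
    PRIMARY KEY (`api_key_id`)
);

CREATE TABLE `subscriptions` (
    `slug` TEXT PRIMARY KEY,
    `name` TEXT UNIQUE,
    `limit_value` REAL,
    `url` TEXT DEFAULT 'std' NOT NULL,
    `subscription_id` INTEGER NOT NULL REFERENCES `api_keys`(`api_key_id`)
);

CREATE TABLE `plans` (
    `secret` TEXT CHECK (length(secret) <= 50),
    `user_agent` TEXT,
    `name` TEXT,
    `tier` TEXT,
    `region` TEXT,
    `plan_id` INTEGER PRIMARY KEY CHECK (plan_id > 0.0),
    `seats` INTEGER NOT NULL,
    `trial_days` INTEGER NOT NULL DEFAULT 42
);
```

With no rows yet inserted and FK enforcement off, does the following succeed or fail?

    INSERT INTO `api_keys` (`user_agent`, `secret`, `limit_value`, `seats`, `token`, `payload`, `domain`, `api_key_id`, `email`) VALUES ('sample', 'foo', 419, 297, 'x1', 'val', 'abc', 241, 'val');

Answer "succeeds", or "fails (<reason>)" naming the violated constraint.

succeeds

NOT NULL columns: api_key_id is supplied; limit_value is supplied; payload is supplied; secret is supplied; token is supplied; user_agent is supplied.
CHECK constraints: 'sample' satisfies (user_agent <> ''); 419 satisfies (limit_value > -1); 297 satisfies (seats >= 1); 'val' satisfies (length(payload) <= 255); 'abc' satisfies (domain <> ''); 'val' satisfies (length(email) <= 255).
No constraint is violated.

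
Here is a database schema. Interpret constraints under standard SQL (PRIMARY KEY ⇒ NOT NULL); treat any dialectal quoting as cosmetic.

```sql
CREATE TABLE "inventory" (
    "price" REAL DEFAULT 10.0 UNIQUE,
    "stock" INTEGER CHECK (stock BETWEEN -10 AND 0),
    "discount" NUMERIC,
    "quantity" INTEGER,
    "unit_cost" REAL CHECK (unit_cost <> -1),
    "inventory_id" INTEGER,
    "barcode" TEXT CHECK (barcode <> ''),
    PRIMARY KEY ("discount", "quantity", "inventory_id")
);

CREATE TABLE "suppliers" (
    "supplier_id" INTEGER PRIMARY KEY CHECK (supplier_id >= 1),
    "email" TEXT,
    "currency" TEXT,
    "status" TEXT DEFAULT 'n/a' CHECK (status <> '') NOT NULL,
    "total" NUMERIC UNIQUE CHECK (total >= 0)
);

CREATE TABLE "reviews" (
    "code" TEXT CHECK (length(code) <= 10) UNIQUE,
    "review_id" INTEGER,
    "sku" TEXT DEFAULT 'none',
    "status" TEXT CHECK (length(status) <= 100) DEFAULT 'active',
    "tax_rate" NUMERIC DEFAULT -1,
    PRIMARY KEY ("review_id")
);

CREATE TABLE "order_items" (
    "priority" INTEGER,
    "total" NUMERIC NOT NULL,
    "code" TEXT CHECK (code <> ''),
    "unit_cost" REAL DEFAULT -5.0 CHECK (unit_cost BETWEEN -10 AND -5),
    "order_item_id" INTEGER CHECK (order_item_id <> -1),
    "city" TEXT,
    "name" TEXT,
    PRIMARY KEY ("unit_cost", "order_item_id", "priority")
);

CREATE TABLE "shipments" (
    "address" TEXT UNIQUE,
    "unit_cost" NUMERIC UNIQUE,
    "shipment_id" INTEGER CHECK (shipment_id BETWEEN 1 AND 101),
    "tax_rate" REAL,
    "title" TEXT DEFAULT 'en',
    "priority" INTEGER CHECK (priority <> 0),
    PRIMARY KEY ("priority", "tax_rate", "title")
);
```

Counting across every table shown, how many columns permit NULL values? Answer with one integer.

inventory: 4 nullable (price, stock, unit_cost, barcode — PK (discount, quantity, inventory_id) and explicit NOT NULL columns excluded).
suppliers: 3 nullable (email, currency, total — PK (supplier_id) and explicit NOT NULL columns excluded).
reviews: 4 nullable (code, sku, status, tax_rate — PK (review_id) and explicit NOT NULL columns excluded).
order_items: 3 nullable (code, city, name — PK (unit_cost, order_item_id, priority) and explicit NOT NULL columns excluded).
shipments: 3 nullable (address, unit_cost, shipment_id — PK (priority, tax_rate, title) and explicit NOT NULL columns excluded).
Total: 4 + 3 + 4 + 3 + 3 = 17.

17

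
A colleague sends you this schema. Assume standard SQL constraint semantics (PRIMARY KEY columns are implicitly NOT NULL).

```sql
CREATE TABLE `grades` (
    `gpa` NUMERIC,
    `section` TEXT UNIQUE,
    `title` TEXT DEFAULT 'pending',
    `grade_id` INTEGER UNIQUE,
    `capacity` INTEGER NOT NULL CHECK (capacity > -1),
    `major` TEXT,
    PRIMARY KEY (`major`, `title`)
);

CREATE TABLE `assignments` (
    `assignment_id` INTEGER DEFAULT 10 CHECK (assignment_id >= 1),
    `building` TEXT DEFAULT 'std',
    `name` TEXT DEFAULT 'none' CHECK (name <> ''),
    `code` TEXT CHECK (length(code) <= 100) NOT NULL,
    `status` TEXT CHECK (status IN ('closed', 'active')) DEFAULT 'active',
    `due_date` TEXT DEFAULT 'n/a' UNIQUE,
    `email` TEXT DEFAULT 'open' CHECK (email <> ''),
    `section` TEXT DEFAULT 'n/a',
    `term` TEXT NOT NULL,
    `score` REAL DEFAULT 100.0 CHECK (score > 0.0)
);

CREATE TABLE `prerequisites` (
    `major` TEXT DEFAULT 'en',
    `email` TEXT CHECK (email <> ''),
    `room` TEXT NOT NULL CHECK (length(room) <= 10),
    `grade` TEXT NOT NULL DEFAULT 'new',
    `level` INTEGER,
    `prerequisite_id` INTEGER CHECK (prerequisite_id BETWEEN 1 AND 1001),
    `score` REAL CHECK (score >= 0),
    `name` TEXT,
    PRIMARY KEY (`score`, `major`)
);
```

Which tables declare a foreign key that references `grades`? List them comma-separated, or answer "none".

none

No REFERENCES clause anywhere in the schema names grades.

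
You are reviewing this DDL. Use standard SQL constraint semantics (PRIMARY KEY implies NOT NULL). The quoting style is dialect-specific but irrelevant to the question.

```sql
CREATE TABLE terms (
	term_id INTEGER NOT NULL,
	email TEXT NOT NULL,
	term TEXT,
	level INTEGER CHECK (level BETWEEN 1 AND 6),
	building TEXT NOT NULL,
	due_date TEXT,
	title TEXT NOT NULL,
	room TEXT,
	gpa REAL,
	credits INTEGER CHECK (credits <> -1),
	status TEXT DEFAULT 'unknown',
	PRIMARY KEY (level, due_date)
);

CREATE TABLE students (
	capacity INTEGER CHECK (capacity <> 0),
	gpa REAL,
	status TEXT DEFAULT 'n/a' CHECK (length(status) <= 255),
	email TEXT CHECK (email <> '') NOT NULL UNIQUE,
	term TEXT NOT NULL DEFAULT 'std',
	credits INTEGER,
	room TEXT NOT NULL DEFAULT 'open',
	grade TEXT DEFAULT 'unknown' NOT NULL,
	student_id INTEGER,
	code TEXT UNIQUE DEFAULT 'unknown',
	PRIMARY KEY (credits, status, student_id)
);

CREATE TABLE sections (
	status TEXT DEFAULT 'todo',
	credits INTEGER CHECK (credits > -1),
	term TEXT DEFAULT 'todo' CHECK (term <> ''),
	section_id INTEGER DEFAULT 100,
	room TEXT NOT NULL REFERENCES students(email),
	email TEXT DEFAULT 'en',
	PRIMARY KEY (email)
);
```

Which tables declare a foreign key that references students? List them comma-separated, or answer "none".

- sections.room references students(email).

sections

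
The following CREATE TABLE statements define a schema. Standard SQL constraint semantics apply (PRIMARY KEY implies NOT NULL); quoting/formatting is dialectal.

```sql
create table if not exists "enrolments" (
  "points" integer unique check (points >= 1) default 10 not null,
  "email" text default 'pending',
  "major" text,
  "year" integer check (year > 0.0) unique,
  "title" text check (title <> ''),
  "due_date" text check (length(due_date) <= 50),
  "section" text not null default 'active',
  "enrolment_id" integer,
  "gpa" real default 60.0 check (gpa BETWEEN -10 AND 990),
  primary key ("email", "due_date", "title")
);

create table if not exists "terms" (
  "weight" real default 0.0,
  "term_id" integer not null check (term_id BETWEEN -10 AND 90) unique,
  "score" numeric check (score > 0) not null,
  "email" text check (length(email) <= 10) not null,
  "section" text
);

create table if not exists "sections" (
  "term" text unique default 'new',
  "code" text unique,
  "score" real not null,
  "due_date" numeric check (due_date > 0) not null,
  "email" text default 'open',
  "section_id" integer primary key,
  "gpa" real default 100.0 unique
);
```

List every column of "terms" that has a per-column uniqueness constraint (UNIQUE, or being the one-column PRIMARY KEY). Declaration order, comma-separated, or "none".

- weight: no UNIQUE or single-column PK constraint.
- term_id: declared UNIQUE → unique.
- score: no UNIQUE or single-column PK constraint.
- email: no UNIQUE or single-column PK constraint.
- section: no UNIQUE or single-column PK constraint.

term_id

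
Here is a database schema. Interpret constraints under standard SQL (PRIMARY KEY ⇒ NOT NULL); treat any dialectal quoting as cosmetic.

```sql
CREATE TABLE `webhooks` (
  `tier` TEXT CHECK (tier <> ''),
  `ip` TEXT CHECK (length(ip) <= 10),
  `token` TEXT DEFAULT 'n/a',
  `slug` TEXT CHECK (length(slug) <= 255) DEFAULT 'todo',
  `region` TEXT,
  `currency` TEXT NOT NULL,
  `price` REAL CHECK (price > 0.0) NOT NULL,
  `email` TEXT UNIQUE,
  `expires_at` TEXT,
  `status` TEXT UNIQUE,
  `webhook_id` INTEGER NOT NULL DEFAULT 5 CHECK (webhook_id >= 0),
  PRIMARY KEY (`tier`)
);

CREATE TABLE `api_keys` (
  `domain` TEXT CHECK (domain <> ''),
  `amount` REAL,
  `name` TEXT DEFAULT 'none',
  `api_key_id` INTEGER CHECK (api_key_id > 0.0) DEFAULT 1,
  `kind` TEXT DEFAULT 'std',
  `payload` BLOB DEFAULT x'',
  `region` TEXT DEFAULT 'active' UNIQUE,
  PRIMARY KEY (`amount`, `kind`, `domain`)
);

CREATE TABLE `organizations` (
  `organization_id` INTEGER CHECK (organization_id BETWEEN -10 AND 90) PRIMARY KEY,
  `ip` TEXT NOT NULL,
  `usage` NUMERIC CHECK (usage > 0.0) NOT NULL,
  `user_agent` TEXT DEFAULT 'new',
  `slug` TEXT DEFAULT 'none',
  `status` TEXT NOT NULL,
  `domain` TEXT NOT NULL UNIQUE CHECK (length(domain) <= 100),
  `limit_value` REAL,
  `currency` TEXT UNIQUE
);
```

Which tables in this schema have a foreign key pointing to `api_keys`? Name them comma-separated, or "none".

none

No REFERENCES clause anywhere in the schema names api_keys.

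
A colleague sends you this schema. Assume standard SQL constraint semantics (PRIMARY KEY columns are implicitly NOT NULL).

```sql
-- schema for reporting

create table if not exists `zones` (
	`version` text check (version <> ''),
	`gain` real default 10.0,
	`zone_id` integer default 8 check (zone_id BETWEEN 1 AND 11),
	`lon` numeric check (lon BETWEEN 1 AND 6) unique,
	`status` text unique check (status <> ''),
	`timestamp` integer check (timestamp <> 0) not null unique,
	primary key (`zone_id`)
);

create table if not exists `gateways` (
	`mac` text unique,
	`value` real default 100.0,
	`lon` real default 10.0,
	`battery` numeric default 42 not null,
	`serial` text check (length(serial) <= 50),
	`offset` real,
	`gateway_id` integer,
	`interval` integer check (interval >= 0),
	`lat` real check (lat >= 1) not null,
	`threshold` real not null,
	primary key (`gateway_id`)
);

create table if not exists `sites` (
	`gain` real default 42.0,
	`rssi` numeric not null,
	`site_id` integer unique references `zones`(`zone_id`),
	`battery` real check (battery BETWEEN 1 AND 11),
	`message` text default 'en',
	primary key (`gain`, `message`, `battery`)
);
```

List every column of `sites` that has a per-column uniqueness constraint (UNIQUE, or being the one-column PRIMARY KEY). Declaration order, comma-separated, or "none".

site_id

- gain: part of a composite PRIMARY KEY — only the tuple is unique, not this column on its own.
- rssi: no UNIQUE or single-column PK constraint.
- site_id: declared UNIQUE → unique.
- battery: part of a composite PRIMARY KEY — only the tuple is unique, not this column on its own.
- message: part of a composite PRIMARY KEY — only the tuple is unique, not this column on its own.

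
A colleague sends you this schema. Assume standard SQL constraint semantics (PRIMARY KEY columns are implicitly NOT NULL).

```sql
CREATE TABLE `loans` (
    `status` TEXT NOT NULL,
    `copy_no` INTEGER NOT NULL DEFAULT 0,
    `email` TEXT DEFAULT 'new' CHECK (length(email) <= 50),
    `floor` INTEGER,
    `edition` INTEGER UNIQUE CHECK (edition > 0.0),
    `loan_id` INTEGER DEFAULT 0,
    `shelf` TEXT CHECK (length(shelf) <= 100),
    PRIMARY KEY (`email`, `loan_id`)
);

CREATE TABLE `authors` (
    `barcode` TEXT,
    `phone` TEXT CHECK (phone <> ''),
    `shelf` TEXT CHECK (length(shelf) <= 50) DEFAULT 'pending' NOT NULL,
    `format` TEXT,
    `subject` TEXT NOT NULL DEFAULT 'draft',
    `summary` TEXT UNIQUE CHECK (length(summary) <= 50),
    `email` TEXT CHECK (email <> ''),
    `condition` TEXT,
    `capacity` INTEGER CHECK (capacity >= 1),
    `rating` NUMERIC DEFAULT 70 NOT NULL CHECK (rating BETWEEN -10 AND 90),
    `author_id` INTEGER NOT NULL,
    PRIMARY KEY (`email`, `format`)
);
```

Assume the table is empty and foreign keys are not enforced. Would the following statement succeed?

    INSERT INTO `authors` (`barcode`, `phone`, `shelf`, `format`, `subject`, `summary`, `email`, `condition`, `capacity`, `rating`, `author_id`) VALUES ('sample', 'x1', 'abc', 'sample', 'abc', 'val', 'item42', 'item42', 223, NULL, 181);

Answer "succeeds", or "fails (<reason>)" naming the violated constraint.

fails (NOT NULL on rating)

rating is explicitly set to NULL, but rating is declared NOT NULL.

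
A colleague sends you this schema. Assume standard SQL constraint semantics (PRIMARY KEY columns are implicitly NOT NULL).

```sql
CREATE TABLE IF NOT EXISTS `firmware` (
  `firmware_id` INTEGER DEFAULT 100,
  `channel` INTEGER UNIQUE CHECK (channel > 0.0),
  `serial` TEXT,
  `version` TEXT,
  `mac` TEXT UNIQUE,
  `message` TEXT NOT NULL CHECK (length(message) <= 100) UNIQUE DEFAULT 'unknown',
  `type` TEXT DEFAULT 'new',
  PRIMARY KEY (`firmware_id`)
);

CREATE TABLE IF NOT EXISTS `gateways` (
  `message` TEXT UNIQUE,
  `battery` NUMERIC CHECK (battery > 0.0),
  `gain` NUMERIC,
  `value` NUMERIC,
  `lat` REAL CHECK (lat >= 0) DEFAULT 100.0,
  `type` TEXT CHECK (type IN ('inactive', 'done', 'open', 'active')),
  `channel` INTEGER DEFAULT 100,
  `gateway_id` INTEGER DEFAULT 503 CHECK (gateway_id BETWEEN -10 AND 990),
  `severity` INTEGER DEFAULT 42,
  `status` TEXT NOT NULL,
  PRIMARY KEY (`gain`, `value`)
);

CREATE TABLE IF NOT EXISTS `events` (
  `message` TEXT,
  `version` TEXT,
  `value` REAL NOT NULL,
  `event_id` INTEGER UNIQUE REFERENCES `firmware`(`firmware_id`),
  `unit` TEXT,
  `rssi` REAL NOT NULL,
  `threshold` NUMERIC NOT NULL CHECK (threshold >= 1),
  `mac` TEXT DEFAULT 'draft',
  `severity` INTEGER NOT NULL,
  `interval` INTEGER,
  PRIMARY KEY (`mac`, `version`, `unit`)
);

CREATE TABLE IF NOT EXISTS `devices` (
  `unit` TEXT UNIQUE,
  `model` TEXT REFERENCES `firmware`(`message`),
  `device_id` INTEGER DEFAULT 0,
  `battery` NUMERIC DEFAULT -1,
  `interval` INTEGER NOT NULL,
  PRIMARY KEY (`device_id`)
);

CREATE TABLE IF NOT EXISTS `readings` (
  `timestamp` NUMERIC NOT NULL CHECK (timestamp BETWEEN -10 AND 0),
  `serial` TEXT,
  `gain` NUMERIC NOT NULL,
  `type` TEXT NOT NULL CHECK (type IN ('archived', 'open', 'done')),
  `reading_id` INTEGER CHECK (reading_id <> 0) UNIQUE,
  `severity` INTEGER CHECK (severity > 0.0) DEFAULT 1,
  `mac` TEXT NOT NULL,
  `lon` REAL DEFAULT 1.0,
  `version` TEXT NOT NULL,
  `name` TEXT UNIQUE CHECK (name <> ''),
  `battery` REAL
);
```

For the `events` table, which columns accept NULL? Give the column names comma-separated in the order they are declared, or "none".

- message: no NOT NULL constraint applies → nullable.
- version: part of the PRIMARY KEY, which implies NOT NULL → not nullable.
- value: declared NOT NULL → not nullable.
- event_id: a foreign key column may be NULL unless separately constrained → nullable.
- unit: part of the PRIMARY KEY, which implies NOT NULL → not nullable.
- rssi: declared NOT NULL → not nullable.
- threshold: declared NOT NULL → not nullable.
- mac: part of the PRIMARY KEY, which implies NOT NULL → not nullable.
- severity: declared NOT NULL → not nullable.
- interval: no NOT NULL constraint applies → nullable.

message, event_id, interval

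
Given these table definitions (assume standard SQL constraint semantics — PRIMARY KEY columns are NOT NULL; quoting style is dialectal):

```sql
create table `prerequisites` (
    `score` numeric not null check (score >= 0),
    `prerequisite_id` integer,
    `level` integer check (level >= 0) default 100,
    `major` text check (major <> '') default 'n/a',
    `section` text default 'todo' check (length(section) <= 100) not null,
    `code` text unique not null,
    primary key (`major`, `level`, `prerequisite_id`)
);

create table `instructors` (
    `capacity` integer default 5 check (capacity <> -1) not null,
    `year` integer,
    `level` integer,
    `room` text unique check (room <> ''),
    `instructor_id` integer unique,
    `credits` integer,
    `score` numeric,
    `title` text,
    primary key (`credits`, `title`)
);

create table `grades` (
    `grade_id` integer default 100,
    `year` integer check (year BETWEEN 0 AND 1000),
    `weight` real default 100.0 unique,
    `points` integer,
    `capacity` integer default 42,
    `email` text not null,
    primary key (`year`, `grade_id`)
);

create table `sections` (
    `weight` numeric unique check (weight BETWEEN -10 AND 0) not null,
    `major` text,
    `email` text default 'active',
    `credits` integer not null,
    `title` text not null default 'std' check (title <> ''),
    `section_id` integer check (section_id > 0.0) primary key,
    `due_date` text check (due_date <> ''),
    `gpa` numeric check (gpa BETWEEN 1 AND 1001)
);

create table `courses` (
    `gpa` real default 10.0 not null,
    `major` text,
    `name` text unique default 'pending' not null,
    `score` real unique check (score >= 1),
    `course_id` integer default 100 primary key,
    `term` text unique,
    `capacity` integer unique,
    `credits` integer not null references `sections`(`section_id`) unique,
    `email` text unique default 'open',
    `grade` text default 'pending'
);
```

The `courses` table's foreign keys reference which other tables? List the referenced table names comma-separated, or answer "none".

sections

- credits REFERENCES sections(section_id).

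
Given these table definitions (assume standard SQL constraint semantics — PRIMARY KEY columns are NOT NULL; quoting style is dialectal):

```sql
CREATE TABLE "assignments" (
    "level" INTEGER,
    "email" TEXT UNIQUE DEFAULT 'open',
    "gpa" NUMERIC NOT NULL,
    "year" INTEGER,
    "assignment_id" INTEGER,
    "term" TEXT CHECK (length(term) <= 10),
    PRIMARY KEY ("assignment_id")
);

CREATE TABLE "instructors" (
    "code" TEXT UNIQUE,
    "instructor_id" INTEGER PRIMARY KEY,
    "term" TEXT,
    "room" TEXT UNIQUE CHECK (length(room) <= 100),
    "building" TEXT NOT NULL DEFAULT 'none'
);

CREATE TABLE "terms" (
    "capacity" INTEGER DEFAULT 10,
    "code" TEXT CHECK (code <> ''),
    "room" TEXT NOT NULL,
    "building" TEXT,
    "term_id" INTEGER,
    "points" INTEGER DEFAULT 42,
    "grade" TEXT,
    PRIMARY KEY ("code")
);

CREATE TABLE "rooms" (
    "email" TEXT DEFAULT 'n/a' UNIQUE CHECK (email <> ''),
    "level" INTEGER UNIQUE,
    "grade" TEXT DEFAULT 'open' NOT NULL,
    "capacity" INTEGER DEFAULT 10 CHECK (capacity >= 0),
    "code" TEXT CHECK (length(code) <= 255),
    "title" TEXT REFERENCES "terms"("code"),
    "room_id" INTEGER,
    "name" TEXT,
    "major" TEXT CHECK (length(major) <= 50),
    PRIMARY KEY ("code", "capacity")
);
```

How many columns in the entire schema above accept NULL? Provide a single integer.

assignments: 4 nullable (level, email, year, term — PK (assignment_id) and explicit NOT NULL columns excluded).
instructors: 3 nullable (code, term, room — PK (instructor_id) and explicit NOT NULL columns excluded).
terms: 5 nullable (capacity, building, term_id, points, grade — PK (code) and explicit NOT NULL columns excluded).
rooms: 6 nullable (email, level, title, room_id, name, major — PK (code, capacity) and explicit NOT NULL columns excluded).
Total: 4 + 3 + 5 + 6 = 18.

18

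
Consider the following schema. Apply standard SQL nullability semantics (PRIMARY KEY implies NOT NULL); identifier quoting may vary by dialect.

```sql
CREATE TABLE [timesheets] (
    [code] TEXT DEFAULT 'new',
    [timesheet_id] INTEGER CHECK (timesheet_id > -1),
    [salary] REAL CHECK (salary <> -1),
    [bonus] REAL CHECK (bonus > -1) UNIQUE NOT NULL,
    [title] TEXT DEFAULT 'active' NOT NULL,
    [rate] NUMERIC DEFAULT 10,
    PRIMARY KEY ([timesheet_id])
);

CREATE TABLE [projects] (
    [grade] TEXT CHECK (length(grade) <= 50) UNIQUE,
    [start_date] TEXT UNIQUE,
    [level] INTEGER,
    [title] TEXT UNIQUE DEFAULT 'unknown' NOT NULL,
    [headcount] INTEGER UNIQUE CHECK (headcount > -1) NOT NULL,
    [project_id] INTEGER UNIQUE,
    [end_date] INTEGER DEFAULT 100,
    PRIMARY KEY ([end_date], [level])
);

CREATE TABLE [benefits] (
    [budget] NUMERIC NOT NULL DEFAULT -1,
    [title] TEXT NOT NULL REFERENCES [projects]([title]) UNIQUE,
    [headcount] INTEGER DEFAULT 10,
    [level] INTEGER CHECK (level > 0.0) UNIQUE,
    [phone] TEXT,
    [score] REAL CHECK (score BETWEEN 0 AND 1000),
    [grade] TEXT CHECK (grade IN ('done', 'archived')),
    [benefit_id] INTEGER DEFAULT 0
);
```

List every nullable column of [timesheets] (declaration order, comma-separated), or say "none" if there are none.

- code: DEFAULT only fills an omitted column; an explicit NULL is still allowed → nullable.
- timesheet_id: part of the PRIMARY KEY, which implies NOT NULL → not nullable.
- salary: CHECK does not forbid NULL (a CHECK constraint passes when its expression is NULL) → nullable.
- bonus: declared NOT NULL → not nullable.
- title: declared NOT NULL → not nullable.
- rate: DEFAULT only fills an omitted column; an explicit NULL is still allowed → nullable.

code, salary, rate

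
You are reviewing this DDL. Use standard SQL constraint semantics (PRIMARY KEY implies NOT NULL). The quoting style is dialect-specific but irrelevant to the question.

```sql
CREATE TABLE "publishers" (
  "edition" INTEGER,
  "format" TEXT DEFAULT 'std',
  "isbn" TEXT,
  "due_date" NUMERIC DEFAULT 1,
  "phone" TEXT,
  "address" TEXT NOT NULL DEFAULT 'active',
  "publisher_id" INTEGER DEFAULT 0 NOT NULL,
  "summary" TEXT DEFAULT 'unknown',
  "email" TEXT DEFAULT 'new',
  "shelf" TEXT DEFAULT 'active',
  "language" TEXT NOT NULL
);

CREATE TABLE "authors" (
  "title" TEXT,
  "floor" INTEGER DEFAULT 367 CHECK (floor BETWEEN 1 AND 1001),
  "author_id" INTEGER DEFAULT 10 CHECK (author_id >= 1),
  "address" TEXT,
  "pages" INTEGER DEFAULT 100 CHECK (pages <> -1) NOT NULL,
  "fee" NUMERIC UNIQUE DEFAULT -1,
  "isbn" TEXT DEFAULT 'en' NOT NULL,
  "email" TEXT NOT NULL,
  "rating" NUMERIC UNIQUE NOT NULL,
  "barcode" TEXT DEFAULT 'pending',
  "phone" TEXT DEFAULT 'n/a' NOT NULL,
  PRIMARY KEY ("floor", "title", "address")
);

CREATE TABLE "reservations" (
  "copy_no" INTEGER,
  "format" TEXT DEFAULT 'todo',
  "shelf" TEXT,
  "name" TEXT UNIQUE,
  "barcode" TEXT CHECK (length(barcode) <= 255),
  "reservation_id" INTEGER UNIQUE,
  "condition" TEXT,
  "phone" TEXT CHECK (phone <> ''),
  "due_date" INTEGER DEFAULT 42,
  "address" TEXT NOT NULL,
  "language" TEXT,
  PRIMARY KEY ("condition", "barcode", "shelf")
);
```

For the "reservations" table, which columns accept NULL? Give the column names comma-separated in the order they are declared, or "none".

copy_no, format, name, reservation_id, phone, due_date, language

- copy_no: no NOT NULL constraint applies → nullable.
- format: DEFAULT only fills an omitted column; an explicit NULL is still allowed → nullable.
- shelf: part of the PRIMARY KEY, which implies NOT NULL → not nullable.
- name: UNIQUE does not imply NOT NULL → nullable.
- barcode: part of the PRIMARY KEY, which implies NOT NULL → not nullable.
- reservation_id: UNIQUE does not imply NOT NULL → nullable.
- condition: part of the PRIMARY KEY, which implies NOT NULL → not nullable.
- phone: CHECK does not forbid NULL (a CHECK constraint passes when its expression is NULL) → nullable.
- due_date: DEFAULT only fills an omitted column; an explicit NULL is still allowed → nullable.
- address: declared NOT NULL → not nullable.
- language: no NOT NULL constraint applies → nullable.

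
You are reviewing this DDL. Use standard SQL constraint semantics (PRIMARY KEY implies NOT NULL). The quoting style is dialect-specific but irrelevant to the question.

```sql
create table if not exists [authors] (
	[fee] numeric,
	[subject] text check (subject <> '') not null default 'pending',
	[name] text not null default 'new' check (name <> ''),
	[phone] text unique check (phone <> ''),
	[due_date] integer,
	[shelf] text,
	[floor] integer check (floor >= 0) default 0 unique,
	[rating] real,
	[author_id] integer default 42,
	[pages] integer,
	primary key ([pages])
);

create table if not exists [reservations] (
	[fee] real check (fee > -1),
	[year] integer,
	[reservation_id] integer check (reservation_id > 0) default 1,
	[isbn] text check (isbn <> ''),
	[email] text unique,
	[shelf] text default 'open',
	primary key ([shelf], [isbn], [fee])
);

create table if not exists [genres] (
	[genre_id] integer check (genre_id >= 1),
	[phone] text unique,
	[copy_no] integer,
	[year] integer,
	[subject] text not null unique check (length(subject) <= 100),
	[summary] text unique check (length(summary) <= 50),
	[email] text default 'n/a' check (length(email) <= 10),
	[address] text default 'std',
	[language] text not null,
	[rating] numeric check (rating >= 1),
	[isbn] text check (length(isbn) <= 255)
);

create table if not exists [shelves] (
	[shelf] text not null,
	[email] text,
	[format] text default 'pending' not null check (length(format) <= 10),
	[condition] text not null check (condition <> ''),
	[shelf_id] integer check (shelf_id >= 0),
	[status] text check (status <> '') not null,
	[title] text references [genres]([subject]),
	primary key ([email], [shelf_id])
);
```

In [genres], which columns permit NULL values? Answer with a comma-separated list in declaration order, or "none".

genre_id, phone, copy_no, year, summary, email, address, rating, isbn

- genre_id: CHECK does not forbid NULL (a CHECK constraint passes when its expression is NULL) → nullable.
- phone: UNIQUE does not imply NOT NULL → nullable.
- copy_no: no NOT NULL constraint applies → nullable.
- year: no NOT NULL constraint applies → nullable.
- subject: declared NOT NULL → not nullable.
- summary: CHECK does not forbid NULL (a CHECK constraint passes when its expression is NULL) → nullable.
- email: CHECK does not forbid NULL (a CHECK constraint passes when its expression is NULL) → nullable.
- address: DEFAULT only fills an omitted column; an explicit NULL is still allowed → nullable.
- language: declared NOT NULL → not nullable.
- rating: CHECK does not forbid NULL (a CHECK constraint passes when its expression is NULL) → nullable.
- isbn: CHECK does not forbid NULL (a CHECK constraint passes when its expression is NULL) → nullable.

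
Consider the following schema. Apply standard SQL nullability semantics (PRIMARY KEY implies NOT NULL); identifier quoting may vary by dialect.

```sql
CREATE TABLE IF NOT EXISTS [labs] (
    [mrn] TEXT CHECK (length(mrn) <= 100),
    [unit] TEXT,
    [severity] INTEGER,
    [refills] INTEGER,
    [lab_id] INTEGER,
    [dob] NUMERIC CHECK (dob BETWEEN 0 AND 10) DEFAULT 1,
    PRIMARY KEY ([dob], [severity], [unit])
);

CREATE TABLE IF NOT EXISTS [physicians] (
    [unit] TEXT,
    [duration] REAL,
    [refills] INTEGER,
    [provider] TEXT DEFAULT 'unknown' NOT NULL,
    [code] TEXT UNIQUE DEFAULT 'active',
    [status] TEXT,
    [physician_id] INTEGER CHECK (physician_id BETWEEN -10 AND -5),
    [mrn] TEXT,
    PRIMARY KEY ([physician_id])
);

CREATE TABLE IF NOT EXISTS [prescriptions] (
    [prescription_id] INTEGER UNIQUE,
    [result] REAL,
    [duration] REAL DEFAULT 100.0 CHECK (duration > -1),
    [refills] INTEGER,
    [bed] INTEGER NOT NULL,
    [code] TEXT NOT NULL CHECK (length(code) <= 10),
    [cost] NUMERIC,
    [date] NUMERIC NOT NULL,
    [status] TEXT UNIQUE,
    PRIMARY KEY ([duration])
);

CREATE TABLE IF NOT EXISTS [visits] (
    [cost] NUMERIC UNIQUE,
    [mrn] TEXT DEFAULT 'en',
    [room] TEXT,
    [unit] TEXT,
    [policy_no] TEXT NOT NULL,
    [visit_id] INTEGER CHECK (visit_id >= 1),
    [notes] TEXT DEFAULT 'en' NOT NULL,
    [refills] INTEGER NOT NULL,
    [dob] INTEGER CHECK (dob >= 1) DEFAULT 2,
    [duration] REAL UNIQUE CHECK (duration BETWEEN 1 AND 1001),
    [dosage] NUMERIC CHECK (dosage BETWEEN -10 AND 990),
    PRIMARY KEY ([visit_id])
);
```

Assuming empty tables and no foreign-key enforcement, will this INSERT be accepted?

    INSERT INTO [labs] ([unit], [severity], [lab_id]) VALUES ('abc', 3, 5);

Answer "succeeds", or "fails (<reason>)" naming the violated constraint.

succeeds

NOT NULL columns: dob defaults to 1; severity is supplied; unit is supplied.
No constraint is violated.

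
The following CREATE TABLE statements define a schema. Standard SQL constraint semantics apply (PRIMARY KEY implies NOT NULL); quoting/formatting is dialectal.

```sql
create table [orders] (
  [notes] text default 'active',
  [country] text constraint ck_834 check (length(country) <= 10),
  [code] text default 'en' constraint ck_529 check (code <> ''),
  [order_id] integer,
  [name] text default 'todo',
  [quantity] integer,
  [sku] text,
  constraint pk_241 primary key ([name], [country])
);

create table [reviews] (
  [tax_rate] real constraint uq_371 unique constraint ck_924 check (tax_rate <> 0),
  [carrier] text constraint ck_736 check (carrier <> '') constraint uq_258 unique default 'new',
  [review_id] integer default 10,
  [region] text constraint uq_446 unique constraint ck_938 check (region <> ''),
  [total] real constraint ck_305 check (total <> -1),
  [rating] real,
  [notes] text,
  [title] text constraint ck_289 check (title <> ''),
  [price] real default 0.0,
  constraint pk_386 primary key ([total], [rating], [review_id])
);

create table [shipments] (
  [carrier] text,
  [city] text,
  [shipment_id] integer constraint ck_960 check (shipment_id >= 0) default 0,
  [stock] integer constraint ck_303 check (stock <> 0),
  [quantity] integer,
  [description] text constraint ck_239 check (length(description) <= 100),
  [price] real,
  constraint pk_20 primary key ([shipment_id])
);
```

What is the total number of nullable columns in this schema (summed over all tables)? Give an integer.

orders: 5 nullable (notes, code, order_id, quantity, sku — PK (name, country) and explicit NOT NULL columns excluded).
reviews: 6 nullable (tax_rate, carrier, region, notes, title, price — PK (total, rating, review_id) and explicit NOT NULL columns excluded).
shipments: 6 nullable (carrier, city, stock, quantity, description, price — PK (shipment_id) and explicit NOT NULL columns excluded).
Total: 5 + 6 + 6 = 17.

17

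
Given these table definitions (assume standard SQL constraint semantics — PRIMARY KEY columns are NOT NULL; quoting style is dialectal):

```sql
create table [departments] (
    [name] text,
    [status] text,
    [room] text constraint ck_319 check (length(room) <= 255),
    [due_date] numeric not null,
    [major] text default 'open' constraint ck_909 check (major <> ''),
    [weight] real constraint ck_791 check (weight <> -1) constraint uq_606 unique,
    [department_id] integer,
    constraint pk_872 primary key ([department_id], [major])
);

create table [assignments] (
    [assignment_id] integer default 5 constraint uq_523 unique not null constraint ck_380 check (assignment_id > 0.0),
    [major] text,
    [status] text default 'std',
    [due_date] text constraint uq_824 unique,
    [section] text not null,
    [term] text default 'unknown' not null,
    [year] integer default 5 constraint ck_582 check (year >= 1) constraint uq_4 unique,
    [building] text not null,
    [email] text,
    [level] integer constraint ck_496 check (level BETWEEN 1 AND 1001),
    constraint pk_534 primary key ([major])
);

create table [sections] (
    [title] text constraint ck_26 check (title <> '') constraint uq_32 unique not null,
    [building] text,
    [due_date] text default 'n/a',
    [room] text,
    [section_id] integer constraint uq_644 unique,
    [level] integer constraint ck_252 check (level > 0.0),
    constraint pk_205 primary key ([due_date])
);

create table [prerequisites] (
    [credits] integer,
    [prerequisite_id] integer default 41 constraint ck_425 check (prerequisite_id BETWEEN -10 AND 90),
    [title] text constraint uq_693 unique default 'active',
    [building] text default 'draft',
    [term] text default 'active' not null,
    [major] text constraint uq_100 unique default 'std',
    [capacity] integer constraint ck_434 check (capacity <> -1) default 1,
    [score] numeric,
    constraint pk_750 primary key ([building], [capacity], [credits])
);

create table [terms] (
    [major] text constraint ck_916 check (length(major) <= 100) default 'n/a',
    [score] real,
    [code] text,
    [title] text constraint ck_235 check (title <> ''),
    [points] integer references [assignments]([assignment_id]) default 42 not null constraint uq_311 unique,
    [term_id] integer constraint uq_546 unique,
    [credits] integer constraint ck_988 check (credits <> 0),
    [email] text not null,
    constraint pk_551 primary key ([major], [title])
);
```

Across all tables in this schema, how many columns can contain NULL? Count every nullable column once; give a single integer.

departments: 4 nullable (name, status, room, weight — PK (department_id, major) and explicit NOT NULL columns excluded).
assignments: 5 nullable (status, due_date, year, email, level — PK (major) and explicit NOT NULL columns excluded).
sections: 4 nullable (building, room, section_id, level — PK (due_date) and explicit NOT NULL columns excluded).
prerequisites: 4 nullable (prerequisite_id, title, major, score — PK (building, capacity, credits) and explicit NOT NULL columns excluded).
terms: 4 nullable (score, code, term_id, credits — PK (major, title) and explicit NOT NULL columns excluded).
Total: 4 + 5 + 4 + 4 + 4 = 21.

21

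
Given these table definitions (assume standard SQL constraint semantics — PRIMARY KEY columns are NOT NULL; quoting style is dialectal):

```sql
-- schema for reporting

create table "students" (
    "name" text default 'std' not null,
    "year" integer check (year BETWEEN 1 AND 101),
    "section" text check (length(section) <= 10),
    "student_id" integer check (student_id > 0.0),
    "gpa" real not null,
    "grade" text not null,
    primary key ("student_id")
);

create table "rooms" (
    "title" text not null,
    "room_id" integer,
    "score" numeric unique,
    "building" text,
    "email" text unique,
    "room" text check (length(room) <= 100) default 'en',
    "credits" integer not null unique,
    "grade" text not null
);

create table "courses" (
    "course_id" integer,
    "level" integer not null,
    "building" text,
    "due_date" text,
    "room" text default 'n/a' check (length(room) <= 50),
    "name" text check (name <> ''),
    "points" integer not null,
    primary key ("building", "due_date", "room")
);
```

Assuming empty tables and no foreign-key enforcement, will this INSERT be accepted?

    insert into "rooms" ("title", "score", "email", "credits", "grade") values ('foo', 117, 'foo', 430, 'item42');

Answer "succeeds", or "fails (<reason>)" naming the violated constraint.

succeeds

NOT NULL columns: credits is supplied; grade is supplied; title is supplied.
No constraint is violated.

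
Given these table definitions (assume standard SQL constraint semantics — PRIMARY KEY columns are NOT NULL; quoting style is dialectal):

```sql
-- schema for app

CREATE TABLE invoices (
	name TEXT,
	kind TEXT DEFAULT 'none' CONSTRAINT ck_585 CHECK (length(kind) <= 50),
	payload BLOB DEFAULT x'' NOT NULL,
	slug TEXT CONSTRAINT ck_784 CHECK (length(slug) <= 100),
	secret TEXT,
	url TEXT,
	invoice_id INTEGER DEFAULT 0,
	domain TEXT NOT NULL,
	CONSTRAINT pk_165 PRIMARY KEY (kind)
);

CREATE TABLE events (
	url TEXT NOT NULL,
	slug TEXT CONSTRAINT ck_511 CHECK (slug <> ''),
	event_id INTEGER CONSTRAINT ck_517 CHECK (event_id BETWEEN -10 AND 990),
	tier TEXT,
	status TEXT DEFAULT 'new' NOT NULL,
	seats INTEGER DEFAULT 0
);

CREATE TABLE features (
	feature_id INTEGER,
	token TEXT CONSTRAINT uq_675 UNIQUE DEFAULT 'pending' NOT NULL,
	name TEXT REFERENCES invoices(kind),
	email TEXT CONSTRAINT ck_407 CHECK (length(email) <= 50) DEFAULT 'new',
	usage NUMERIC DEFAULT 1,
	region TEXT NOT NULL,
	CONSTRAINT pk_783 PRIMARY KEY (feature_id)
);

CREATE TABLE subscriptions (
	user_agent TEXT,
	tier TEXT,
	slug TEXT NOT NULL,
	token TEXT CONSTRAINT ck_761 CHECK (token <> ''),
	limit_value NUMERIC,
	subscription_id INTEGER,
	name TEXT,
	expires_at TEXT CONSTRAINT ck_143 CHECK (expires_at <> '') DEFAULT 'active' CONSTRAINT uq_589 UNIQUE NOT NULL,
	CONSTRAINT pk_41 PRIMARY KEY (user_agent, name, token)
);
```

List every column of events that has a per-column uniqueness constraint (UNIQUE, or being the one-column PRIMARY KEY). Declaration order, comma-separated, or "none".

none

- url: no UNIQUE or single-column PK constraint.
- slug: no UNIQUE or single-column PK constraint.
- event_id: no UNIQUE or single-column PK constraint.
- tier: no UNIQUE or single-column PK constraint.
- status: no UNIQUE or single-column PK constraint.
- seats: no UNIQUE or single-column PK constraint.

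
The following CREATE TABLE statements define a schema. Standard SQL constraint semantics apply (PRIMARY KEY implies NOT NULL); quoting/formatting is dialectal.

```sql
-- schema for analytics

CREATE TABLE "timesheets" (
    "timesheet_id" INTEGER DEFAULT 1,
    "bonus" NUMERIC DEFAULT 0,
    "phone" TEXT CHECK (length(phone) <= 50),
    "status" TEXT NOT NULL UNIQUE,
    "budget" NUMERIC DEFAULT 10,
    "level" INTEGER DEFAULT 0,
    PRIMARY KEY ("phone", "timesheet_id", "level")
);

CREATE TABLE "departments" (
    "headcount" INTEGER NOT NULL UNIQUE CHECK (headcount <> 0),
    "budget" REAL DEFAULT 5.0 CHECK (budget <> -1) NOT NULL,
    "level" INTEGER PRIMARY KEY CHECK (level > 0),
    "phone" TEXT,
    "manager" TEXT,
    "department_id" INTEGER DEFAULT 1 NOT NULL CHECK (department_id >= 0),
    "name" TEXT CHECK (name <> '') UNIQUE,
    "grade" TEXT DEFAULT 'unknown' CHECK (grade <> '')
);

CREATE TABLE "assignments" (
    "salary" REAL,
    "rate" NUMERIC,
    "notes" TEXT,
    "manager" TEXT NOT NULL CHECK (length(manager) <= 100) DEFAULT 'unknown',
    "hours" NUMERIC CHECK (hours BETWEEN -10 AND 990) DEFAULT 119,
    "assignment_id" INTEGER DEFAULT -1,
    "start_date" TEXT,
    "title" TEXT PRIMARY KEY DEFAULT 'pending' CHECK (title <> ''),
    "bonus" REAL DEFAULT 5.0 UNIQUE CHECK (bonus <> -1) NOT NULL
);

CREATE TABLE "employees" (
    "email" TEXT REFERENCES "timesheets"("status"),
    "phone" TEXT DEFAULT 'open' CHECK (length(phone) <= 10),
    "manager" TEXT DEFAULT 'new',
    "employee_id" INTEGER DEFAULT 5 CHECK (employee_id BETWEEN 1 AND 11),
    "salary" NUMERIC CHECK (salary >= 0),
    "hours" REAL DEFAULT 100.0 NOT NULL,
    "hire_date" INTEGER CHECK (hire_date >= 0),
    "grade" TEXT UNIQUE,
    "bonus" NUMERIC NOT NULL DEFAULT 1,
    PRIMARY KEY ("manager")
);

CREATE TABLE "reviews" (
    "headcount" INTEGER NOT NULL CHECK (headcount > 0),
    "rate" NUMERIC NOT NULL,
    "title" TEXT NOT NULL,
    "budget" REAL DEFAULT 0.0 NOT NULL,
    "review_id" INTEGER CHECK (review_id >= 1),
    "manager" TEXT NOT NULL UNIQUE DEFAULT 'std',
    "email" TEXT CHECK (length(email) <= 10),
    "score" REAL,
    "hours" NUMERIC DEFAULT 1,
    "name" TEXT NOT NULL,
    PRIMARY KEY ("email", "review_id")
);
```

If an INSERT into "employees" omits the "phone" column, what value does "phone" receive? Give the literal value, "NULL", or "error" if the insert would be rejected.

'open'

phone has an explicit DEFAULT 'open'.
When the column is omitted from an INSERT, that default is used.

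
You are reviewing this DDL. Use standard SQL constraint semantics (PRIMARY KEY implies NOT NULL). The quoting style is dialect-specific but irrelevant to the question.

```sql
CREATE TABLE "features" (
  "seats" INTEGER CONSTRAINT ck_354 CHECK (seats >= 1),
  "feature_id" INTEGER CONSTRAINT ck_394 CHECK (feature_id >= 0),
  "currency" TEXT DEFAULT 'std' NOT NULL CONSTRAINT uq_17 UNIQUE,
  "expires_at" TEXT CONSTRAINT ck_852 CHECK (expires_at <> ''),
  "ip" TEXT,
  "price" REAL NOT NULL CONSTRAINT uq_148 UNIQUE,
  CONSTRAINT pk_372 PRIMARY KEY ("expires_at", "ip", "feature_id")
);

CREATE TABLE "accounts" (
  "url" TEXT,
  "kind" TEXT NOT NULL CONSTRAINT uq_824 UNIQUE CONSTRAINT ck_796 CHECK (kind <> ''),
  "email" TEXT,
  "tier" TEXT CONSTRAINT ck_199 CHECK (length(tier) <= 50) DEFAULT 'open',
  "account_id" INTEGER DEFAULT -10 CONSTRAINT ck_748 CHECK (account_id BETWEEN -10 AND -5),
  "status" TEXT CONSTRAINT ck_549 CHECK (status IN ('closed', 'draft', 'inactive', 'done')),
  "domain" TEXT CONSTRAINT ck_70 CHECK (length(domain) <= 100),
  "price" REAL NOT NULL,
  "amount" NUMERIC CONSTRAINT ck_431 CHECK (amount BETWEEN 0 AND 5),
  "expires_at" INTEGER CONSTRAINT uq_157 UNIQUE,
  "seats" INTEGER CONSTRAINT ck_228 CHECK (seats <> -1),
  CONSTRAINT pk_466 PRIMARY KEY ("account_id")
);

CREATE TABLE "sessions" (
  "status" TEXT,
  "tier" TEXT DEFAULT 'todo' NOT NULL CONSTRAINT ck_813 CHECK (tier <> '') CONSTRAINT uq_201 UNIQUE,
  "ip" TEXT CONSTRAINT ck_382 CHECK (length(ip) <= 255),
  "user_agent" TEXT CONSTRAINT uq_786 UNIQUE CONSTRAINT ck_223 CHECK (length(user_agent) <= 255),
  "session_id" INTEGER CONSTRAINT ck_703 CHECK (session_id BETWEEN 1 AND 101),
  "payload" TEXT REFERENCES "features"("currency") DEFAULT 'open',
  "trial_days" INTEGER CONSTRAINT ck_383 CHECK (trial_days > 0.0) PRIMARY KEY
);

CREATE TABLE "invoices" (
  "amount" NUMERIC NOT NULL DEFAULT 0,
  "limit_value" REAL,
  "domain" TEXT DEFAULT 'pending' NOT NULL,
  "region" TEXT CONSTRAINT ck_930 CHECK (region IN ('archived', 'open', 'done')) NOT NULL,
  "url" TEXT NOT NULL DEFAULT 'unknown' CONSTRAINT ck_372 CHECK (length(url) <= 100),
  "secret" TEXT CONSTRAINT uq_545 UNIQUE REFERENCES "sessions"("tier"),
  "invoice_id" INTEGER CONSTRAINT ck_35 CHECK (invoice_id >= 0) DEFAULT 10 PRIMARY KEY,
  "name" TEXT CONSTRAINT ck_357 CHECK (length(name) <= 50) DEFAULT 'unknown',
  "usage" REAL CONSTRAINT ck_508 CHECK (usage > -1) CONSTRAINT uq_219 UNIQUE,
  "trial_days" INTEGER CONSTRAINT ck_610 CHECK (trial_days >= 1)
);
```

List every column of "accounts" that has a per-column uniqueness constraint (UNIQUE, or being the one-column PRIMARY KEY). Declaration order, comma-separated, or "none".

- url: no UNIQUE or single-column PK constraint.
- kind: declared UNIQUE → unique.
- email: no UNIQUE or single-column PK constraint.
- tier: no UNIQUE or single-column PK constraint.
- account_id: single-column PRIMARY KEY → unique.
- status: no UNIQUE or single-column PK constraint.
- domain: no UNIQUE or single-column PK constraint.
- price: no UNIQUE or single-column PK constraint.
- amount: no UNIQUE or single-column PK constraint.
- expires_at: declared UNIQUE → unique.
- seats: no UNIQUE or single-column PK constraint.

kind, account_id, expires_at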